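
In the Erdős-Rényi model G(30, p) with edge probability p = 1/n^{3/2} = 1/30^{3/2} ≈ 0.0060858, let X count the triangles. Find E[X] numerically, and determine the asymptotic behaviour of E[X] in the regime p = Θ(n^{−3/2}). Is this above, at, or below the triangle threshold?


Number of potential triangles: C(30, 3) = 4060.
Each occurs with probability p³ ≈ (0.0060858)³ ≈ 2.2540023e-07.
By linearity: E[X] = C(30, 3)·p³ ≈ 4060 · 2.2540023e-07 ≈ 0.00092.
Since α = 3/2 > 1, p = c/n^{3/2} = o(1/n) is below the triangle threshold p ~ 1/n. Asymptotically E[X] ~ (c³/6)·n^{3(1−α)} = (1³/6)·n^{-1.5} → 0, so by Markov's inequality G has no triangles w.h.p.

E[X] ≈ 0.00092; in regime p = Θ(1/n^{3/2}) E[X] tends to 0 (below the triangle threshold p ~ 1/n).


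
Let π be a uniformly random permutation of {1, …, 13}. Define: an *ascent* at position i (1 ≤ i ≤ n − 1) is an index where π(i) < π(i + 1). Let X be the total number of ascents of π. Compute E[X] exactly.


Write X = Σ X_I over i = 1, …, 12, with X_I the indicator of one ascent.
There are 12 indicators.
For each fixed i, the pair (π(i), π(i+1)) is a uniformly random ordered pair of distinct values from {1, …, 13}; by symmetry P[π(i) < π(i+1)] = 1/2.
By linearity: E[X] = 12 · (1/2) = (13 − 1) · (1/2) = 6 ≈ 6.000000.

E[X] = 6 = 6.000000.


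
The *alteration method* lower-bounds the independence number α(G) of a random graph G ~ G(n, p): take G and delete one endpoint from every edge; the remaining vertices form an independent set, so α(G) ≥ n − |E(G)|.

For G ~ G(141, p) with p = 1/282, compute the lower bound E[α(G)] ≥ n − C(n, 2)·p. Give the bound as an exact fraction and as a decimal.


E[|E(G)|] = C(141, 2)·p = 9870 · (1/282) = 35.
E[α(G)] ≥ n − E[|E(G)|] = 141 − 35 = 106.
Numerically: ≈ 106.00000.
(This is only a lower bound; the true E[α(G)] may be larger.)

E[α(G)] ≥ 106 ≈ 106.00000.


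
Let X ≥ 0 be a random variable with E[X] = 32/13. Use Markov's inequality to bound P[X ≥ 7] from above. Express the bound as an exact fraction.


μ = E[X] = 32/13, a = 7.
Markov: P[X ≥ 7] ≤ μ/a = (32/13)/7 = 32/91.
Numerically: ≈ 0.352.
(Since a = 7 > μ = 2.462, the bound 32/91 is < 1 and informative.)

P[X ≥ 7] ≤ 32/91 ≈ 0.352.


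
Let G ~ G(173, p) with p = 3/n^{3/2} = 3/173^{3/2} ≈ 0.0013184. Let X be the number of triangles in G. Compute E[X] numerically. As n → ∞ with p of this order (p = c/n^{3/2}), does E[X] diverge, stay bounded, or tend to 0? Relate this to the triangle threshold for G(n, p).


Number of potential triangles: C(173, 3) = 848046.
Each occurs with probability p³ ≈ (0.0013184)³ ≈ 2.2916923e-09.
By linearity: E[X] = C(173, 3)·p³ ≈ 848046 · 2.2916923e-09 ≈ 0.00194.
Since α = 3/2 > 1, p = c/n^{3/2} = o(1/n) is below the triangle threshold p ~ 1/n. Asymptotically E[X] ~ (c³/6)·n^{3(1−α)} = (3³/6)·n^{-1.5} → 0, so by Markov's inequality G has no triangles w.h.p.

E[X] ≈ 0.00194; in regime p = Θ(1/n^{3/2}) E[X] tends to 0 (below the triangle threshold p ~ 1/n).


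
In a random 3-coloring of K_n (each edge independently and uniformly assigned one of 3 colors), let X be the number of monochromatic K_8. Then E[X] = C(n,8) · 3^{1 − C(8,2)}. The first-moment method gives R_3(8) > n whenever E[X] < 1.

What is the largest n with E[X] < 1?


We need C(n, 8) · 3^{1 − 28} < 1, i.e. C(n, 8) < 3^{28 − 1} = 7625597484987.
Check values of n near the boundary:
  n = 150: C(150, 8) = 5257211409450; 5257211409450 < 7625597484987? YES
  n = 151: C(151, 8) = 5551321138650; 5551321138650 < 7625597484987? YES
  n = 152: C(152, 8) = 5859727868575; 5859727868575 < 7625597484987? YES
  n = 153: C(153, 8) = 6183023199255; 6183023199255 < 7625597484987? YES
  n = 154: C(154, 8) = 6521818990995; 6521818990995 < 7625597484987? YES
  n = 155: C(155, 8) = 6876747915675; 6876747915675 < 7625597484987? YES
  n = 156: C(156, 8) = 7248464019225; 7248464019225 < 7625597484987? YES
  n = 157: C(157, 8) = 7637643295425; 7637643295425 < 7625597484987? NO
  n = 158: C(158, 8) = 8044984271181; 8044984271181 < 7625597484987? NO
The largest n with C(n, 8) < 7625597484987 is n = 156 (where E[X] = 805384891025/847288609443 ≈ 0.950544). Hence R_3(8) > 156, i.e. R_3(8) ≥ 157.

Largest n = 156; hence R_3(8) > 156.


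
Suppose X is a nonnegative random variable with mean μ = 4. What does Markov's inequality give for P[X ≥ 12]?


μ = E[X] = 4, a = 12.
Markov: P[X ≥ 12] ≤ μ/a = (4)/12 = 1/3.
Numerically: ≈ 0.333.
(Since a = 12 > μ = 4.000, the bound 1/3 is < 1 and informative.)

P[X ≥ 12] ≤ 1/3 ≈ 0.333.


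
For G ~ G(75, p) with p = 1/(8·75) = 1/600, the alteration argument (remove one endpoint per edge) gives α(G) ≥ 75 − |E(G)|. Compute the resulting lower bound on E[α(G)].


E[|E(G)|] = C(75, 2)·p = 2775 · (1/600) = 37/8.
E[α(G)] ≥ n − E[|E(G)|] = 75 − 37/8 = 563/8.
Numerically: ≈ 70.37500.
(This is only a lower bound; the true E[α(G)] may be larger.)

E[α(G)] ≥ 563/8 ≈ 70.37500.


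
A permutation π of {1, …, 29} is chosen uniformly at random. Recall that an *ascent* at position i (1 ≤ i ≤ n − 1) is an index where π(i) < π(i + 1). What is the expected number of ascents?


Write X = Σ X_I over i = 1, …, 28, with X_I the indicator of one ascent.
There are 28 indicators.
For each fixed i, the pair (π(i), π(i+1)) is a uniformly random ordered pair of distinct values from {1, …, 29}; by symmetry P[π(i) < π(i+1)] = 1/2.
By linearity: E[X] = 28 · (1/2) = (29 − 1) · (1/2) = 14 ≈ 14.00000.

E[X] = 14 = 14.00000.


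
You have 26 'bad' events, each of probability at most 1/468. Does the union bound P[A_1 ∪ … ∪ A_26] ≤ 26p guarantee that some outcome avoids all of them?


Union bound: P[∪_{i=1}^{26} A_i] ≤ Σ_i P[A_i] ≤ 26·p = 26·(1/468) = 1/18.
Numerically: 1/18 ≈ 0.056.
Is 1/18 < 1? YES.
Since P[∪ A_i] ≤ 1/18 < 1, the complement has P[∩ A_i^c] ≥ 1 − 1/18 = 17/18 > 0, so some outcome avoids every A_i.

26·p = 1/18 ≈ 0.056; existence CERTIFIED by the union bound.


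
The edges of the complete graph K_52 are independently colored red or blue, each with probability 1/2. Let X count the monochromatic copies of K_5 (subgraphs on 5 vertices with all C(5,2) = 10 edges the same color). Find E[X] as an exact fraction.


Let X = Σ_S X_S over the C(52, 5) = 2598960 subsets S of size 5, where X_S = 1 if the K_5 on S is monochromatic.
For a fixed S, the K_5 on S has C(5, 2) = 10 edges. P[all 10 edges red] = (1/2)^10, and likewise for blue, so P[monochromatic] = 2·(1/2)^10 = 2^{1 − 10} = 1/512.
By linearity: E[X] = C(52, 5) · 2^{1 − 10} = 2598960 · 1/512 = 162435/32.
Numerically: E[X] ≈ 5076.093750.

E[X] = C(52,5)·2^(1−C(5,2)) = 162435/32 ≈ 5076.093750.


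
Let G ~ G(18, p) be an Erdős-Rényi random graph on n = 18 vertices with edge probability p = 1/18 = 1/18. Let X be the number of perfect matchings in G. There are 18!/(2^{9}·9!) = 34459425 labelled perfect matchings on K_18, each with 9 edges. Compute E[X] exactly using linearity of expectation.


K_18 has 18!/(2^{9}·9!) = 34459425 labelled perfect matchings.
For each such perfect matching H, let X_H = 1 if all 9 edges of H are present in G. Then P[X_H = 1] = p^{9} = (1/18)^{9} = 1/198359290368.
By linearity of expectation: E[X] = Σ_H E[X_H] = 34459425 · p^{9} = 34459425 · 1/198359290368 = 425425/2448880128.
Numerically: E[X] ≈ 0.00017372.

E[X] = 34459425 · (1/18)^{9} = 425425/2448880128 ≈ 0.00017372.


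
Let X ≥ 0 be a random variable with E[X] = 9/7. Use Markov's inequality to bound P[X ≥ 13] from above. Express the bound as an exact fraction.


μ = E[X] = 9/7, a = 13.
Markov: P[X ≥ 13] ≤ μ/a = (9/7)/13 = 9/91.
Numerically: ≈ 0.098901.
(Since a = 13 > μ = 1.285714, the bound 9/91 is < 1 and informative.)

P[X ≥ 13] ≤ 9/91 ≈ 0.098901.


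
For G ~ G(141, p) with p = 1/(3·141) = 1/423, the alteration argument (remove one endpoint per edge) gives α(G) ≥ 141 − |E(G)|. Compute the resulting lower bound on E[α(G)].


E[|E(G)|] = C(141, 2)·p = 9870 · (1/423) = 70/3.
E[α(G)] ≥ n − E[|E(G)|] = 141 − 70/3 = 353/3.
Numerically: ≈ 117.667.
(This is only a lower bound; the true E[α(G)] may be larger.)

E[α(G)] ≥ 353/3 ≈ 117.667.


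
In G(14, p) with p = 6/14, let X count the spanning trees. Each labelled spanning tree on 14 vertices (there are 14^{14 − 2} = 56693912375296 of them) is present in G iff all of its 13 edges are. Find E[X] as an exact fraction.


K_14 has 14^{14 − 2} = 56693912375296 labelled spanning trees.
For each such spanning tree H, let X_H = 1 if all 13 edges of H are present in G. Then P[X_H = 1] = p^{13} = (3/7)^{13} = 1594323/96889010407.
By linearity: E[X] = Σ_H E[X_H] = 56693912375296 · p^{13} = 56693912375296 · 1594323/96889010407 = 6530347008/7.
Numerically: E[X] ≈ 9.329e+08.

E[X] = 56693912375296 · (3/7)^{13} = 6530347008/7 ≈ 9.329e+08.


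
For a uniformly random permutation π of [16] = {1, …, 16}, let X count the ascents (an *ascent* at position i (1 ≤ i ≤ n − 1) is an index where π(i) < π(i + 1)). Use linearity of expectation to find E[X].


Write X = Σ X_I over i = 1, …, 15, with X_I the indicator of one ascent.
There are 15 indicators.
For each fixed i, the pair (π(i), π(i+1)) is a uniformly random ordered pair of distinct values from {1, …, 16}; by symmetry P[π(i) < π(i+1)] = 1/2.
By linearity: E[X] = 15 · (1/2) = (16 − 1) · (1/2) = 15/2 ≈ 7.5000.

E[X] = 15/2 = 7.5000.


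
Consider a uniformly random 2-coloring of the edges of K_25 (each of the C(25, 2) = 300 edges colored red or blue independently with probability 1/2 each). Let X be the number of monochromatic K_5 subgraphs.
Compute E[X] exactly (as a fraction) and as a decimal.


Let X = Σ_S X_S over the C(25, 5) = 53130 subsets S of size 5, where X_S = 1 if the K_5 on S is monochromatic.
For a fixed S, the K_5 on S has C(5, 2) = 10 edges. P[all 10 edges red] = (1/2)^10, and likewise for blue, so P[monochromatic] = 2·(1/2)^10 = 2^{1 − 10} = 1/512.
By linearity of expectation: E[X] = C(25, 5) · 2^{1 − 10} = 53130 · 1/512 = 26565/256.
Numerically: E[X] ≈ 103.769531.

E[X] = C(25,5)·2^(1−C(5,2)) = 26565/256 ≈ 103.769531.


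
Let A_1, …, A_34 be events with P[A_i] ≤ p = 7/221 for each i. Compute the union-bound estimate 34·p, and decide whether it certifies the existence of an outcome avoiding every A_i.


Union bound: P[∪_{i=1}^{34} A_i] ≤ Σ_i P[A_i] ≤ 34·p = 34·(7/221) = 14/13.
Numerically: 14/13 ≈ 1.077.
Is 14/13 < 1? NO.
Since the bound 14/13 is ≥ 1, the union bound is uninformative here; it does NOT by itself certify existence.

34·p = 14/13 ≈ 1.077; existence NOT certified by the union bound.


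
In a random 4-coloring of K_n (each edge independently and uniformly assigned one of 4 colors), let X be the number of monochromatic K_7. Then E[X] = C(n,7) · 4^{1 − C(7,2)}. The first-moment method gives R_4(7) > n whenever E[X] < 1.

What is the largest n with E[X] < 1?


We need C(n, 7) · 4^{1 − 21} < 1, i.e. C(n, 7) < 4^{21 − 1} = 1099511627776.
Check values of n near the boundary:
  n = 177: C(177, 7) = 957664425960; 957664425960 < 1099511627776? YES
  n = 178: C(178, 7) = 996867063280; 996867063280 < 1099511627776? YES
  n = 179: C(179, 7) = 1037437234460; 1037437234460 < 1099511627776? YES
  n = 180: C(180, 7) = 1079414463600; 1079414463600 < 1099511627776? YES
  n = 181: C(181, 7) = 1122839183400; 1122839183400 < 1099511627776? NO
  n = 182: C(182, 7) = 1167752750736; 1167752750736 < 1099511627776? NO
The largest n with C(n, 7) < 1099511627776 is n = 180 (where E[X] = 67463403975/68719476736 ≈ 0.9817). Hence R_4(7) > 180, i.e. R_4(7) ≥ 181.

Largest n = 180; hence R_4(7) > 180.


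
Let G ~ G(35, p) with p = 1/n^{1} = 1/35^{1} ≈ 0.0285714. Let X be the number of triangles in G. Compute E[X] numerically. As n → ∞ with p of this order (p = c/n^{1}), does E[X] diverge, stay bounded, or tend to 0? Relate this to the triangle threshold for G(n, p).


Number of potential triangles: C(35, 3) = 6545.
Each occurs with probability p³ ≈ (0.0285714)³ ≈ 2.33236152e-05.
By linearity: E[X] = C(35, 3)·p³ ≈ 6545 · 2.33236152e-05 ≈ 0.152653.
Here α = 1, so p = 1/n is exactly at the triangle threshold p ~ 1/n. Asymptotically E[X] → c³/6 = 1³/6 = 1/6 ≈ 0.166667, a bounded constant. In this regime the triangle count is asymptotically Poisson(c³/6).

E[X] ≈ 0.152653; in regime p = Θ(1/n^{1}) E[X] stays bounded (at the triangle threshold p ~ 1/n).


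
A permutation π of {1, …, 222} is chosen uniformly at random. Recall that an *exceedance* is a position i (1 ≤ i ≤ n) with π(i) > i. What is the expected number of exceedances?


Write X = Σ_{i=1}^{222} X_i, where X_i = 1_{π(i) > i}.
For each fixed i, π(i) is uniform over {1, …, 222} (marginal of a uniform permutation), so P[π(i) > i] = (n − i)/n. Summing: Σ_{i=1}^{222} (n − i)/n = (0 + 1 + … + 221)/222 = 222(222 − 1)/(2·222) = (222 − 1)/2.
Hence E[X] = Σ_{i=1}^{222} (222 − i)/222 = 221/2 ≈ 110.500000.

E[X] = 221/2 = 110.500000.


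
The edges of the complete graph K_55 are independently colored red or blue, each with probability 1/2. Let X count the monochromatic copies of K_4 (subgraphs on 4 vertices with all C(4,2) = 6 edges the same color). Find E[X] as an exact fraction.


Let X = Σ_S X_S over the C(55, 4) = 341055 subsets S of size 4, where X_S = 1 if the K_4 on S is monochromatic.
For a fixed S, the K_4 on S has C(4, 2) = 6 edges. P[all 6 edges red] = (1/2)^6, and likewise for blue, so P[monochromatic] = 2·(1/2)^6 = 2^{1 − 6} = 1/32.
By linearity: E[X] = C(55, 4) · 2^{1 − 6} = 341055 · 1/32 = 341055/32.
Numerically: E[X] ≈ 10657.9688.

E[X] = C(55,4)·2^(1−C(4,2)) = 341055/32 ≈ 10657.9688.


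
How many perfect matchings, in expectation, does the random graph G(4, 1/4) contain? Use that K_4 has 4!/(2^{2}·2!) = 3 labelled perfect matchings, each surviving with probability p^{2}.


K_4 has 4!/(2^{2}·2!) = 3 labelled perfect matchings.
For each such perfect matching H, let X_H = 1 if all 2 edges of H are present in G. Then P[X_H = 1] = p^{2} = (1/4)^{2} = 1/16.
By linearity: E[X] = Σ_H E[X_H] = 3 · p^{2} = 3 · 1/16 = 3/16.
Numerically: E[X] ≈ 0.188.

E[X] = 3 · (1/4)^{2} = 3/16 ≈ 0.188.


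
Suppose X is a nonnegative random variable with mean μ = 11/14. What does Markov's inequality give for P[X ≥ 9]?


μ = E[X] = 11/14, a = 9.
Markov: P[X ≥ 9] ≤ μ/a = (11/14)/9 = 11/126.
Numerically: ≈ 0.08730.
(Since a = 9 > μ = 0.78571, the bound 11/126 is < 1 and informative.)

P[X ≥ 9] ≤ 11/126 ≈ 0.08730.


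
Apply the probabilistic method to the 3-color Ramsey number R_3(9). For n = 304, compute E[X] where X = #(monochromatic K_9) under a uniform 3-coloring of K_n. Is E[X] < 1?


E[X] = C(304, 9) · 3^{1 − 36} = 54222992899492560 · 3^{−35} = 54222992899492560/50031545098999707.
As a reduced fraction: E[X] = 18074330966497520/16677181699666569 ≈ 1.08378.
Is E[X] < 1? NO.
Since E[X] ≥ 1, the first-moment bound is inconclusive at n = 304; it does NOT by itself certify R_3(9) > 304.

E[X] = 18074330966497520/16677181699666569 ≈ 1.08378; E[X] ≥ 1; first-moment method inconclusive here.


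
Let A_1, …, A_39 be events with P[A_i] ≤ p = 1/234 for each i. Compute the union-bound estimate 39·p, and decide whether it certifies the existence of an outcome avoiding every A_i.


Union bound: P[∪_{i=1}^{39} A_i] ≤ Σ_i P[A_i] ≤ 39·p = 39·(1/234) = 1/6.
Numerically: 1/6 ≈ 0.1667.
Is 1/6 < 1? YES.
Since P[∪ A_i] ≤ 1/6 < 1, the complement has P[∩ A_i^c] ≥ 1 − 1/6 = 5/6 > 0, so some outcome avoids every A_i.

39·p = 1/6 ≈ 0.1667; existence CERTIFIED by the union bound.


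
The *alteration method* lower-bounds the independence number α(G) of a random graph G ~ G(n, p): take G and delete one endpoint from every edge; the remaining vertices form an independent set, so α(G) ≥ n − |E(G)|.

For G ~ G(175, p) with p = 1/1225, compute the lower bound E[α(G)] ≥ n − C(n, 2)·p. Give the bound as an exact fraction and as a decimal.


E[|E(G)|] = C(175, 2)·p = 15225 · (1/1225) = 87/7.
E[α(G)] ≥ n − E[|E(G)|] = 175 − 87/7 = 1138/7.
Numerically: ≈ 162.57143.
(This is only a lower bound; the true E[α(G)] may be larger.)

E[α(G)] ≥ 1138/7 ≈ 162.57143.


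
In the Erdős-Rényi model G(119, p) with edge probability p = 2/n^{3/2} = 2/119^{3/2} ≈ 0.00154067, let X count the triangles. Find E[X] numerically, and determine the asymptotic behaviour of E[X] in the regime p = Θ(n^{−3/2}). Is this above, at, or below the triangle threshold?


Number of potential triangles: C(119, 3) = 273819.
Each occurs with probability p³ ≈ (0.00154067)³ ≈ 3.65703116e-09.
By linearity: E[X] = C(119, 3)·p³ ≈ 273819 · 3.65703116e-09 ≈ 0.001001.
Since α = 3/2 > 1, p = c/n^{3/2} = o(1/n) is below the triangle threshold p ~ 1/n. Asymptotically E[X] ~ (c³/6)·n^{3(1−α)} = (2³/6)·n^{-1.5} → 0, so by Markov's inequality G has no triangles w.h.p.

E[X] ≈ 0.001001; in regime p = Θ(1/n^{3/2}) E[X] tends to 0 (below the triangle threshold p ~ 1/n).


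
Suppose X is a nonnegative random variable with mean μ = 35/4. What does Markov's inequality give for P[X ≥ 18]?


μ = E[X] = 35/4, a = 18.
Markov: P[X ≥ 18] ≤ μ/a = (35/4)/18 = 35/72.
Numerically: ≈ 0.486111.
(Since a = 18 > μ = 8.750000, the bound 35/72 is < 1 and informative.)

P[X ≥ 18] ≤ 35/72 ≈ 0.486111.


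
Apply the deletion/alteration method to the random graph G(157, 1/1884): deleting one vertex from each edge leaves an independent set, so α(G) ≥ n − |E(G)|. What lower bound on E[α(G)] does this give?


E[|E(G)|] = C(157, 2)·p = 12246 · (1/1884) = 13/2.
E[α(G)] ≥ n − E[|E(G)|] = 157 − 13/2 = 301/2.
Numerically: ≈ 150.500000.
(This is only a lower bound; the true E[α(G)] may be larger.)

E[α(G)] ≥ 301/2 ≈ 150.500000.


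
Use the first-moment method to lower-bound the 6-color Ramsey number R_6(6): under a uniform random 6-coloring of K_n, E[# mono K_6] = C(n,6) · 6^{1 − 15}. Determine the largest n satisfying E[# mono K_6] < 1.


We need C(n, 6) · 6^{1 − 15} < 1, i.e. C(n, 6) < 6^{15 − 1} = 78364164096.
Check values of n near the boundary:
  n = 193: C(193, 6) = 66364016544; 66364016544 < 78364164096? YES
  n = 194: C(194, 6) = 68482017072; 68482017072 < 78364164096? YES
  n = 195: C(195, 6) = 70656049360; 70656049360 < 78364164096? YES
  n = 196: C(196, 6) = 72887293024; 72887293024 < 78364164096? YES
  n = 197: C(197, 6) = 75176946208; 75176946208 < 78364164096? YES
  n = 198: C(198, 6) = 77526225777; 77526225777 < 78364164096? YES
  n = 199: C(199, 6) = 79936367511; 79936367511 < 78364164096? NO
  n = 200: C(200, 6) = 82408626300; 82408626300 < 78364164096? NO
The largest n with C(n, 6) < 78364164096 is n = 198 (where E[X] = 25842075259/26121388032 ≈ 0.989307). Hence R_6(6) > 198, i.e. R_6(6) ≥ 199.

Largest n = 198; hence R_6(6) > 198.


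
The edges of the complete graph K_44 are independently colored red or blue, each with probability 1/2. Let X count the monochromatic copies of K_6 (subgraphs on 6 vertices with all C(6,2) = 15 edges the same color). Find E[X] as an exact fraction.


Let X = Σ_S X_S over the C(44, 6) = 7059052 subsets S of size 6, where X_S = 1 if the K_6 on S is monochromatic.
For a fixed S, the K_6 on S has C(6, 2) = 15 edges. P[all 15 edges red] = (1/2)^15, and likewise for blue, so P[monochromatic] = 2·(1/2)^15 = 2^{1 − 15} = 1/16384.
Summing: E[X] = C(44, 6) · 2^{1 − 15} = 7059052 · 1/16384 = 1764763/4096.
Numerically: E[X] ≈ 430.85034.

E[X] = C(44,6)·2^(1−C(6,2)) = 1764763/4096 ≈ 430.85034.


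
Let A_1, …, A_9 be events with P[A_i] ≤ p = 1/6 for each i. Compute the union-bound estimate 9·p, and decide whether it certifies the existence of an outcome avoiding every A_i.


Union bound: P[∪_{i=1}^{9} A_i] ≤ Σ_i P[A_i] ≤ 9·p = 9·(1/6) = 3/2.
Numerically: 3/2 ≈ 1.50000.
Is 3/2 < 1? NO.
Since the bound 3/2 is ≥ 1, the union bound is uninformative here; it does NOT by itself certify existence.

9·p = 3/2 ≈ 1.50000; existence NOT certified by the union bound.


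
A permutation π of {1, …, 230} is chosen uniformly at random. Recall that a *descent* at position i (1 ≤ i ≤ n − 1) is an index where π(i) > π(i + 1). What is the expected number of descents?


Write X = Σ X_I over i = 1, …, 229, with X_I the indicator of one descent.
There are 229 indicators.
For each fixed i, the pair (π(i), π(i+1)) is a uniformly random ordered pair of distinct values from {1, …, 230}; by symmetry P[π(i) > π(i+1)] = 1/2.
By linearity: E[X] = 229 · (1/2) = (230 − 1) · (1/2) = 229/2 ≈ 114.50000.

E[X] = 229/2 = 114.50000.


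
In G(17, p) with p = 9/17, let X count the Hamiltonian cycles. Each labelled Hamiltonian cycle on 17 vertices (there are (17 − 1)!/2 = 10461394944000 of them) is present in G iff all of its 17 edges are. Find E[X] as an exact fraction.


K_17 has (17 − 1)!/2 = 10461394944000 labelled Hamiltonian cycles.
For each such Hamiltonian cycle H, let X_H = 1 if all 17 edges of H are present in G. Then P[X_H = 1] = p^{17} = (9/17)^{17} = 16677181699666569/827240261886336764177.
By linearity: E[X] = Σ_H E[X_H] = 10461394944000 · p^{17} = 10461394944000 · 16677181699666569/827240261886336764177 = 174466584313061171422427136000/827240261886336764177.
Numerically: E[X] ≈ 2.109e+08.

E[X] = 10461394944000 · (9/17)^{17} = 174466584313061171422427136000/827240261886336764177 ≈ 2.109e+08.


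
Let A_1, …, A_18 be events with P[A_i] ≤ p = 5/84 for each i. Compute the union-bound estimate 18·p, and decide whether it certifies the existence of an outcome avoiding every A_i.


Union bound: P[∪_{i=1}^{18} A_i] ≤ Σ_i P[A_i] ≤ 18·p = 18·(5/84) = 15/14.
Numerically: 15/14 ≈ 1.0714286.
Is 15/14 < 1? NO.
Since the bound 15/14 is ≥ 1, the union bound is uninformative here; it does NOT by itself certify existence.

18·p = 15/14 ≈ 1.0714286; existence NOT certified by the union bound.


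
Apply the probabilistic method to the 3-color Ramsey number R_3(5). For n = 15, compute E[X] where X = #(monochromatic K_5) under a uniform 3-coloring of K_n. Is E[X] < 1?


E[X] = C(15, 5) · 3^{1 − 10} = 3003 · 3^{−9} = 3003/19683.
As a reduced fraction: E[X] = 1001/6561 ≈ 0.15257.
Is E[X] < 1? YES.
Since E[X] < 1, there exists a 3-coloring of K_{15} with no monochromatic K_5; hence R_3(5) > 15.

E[X] = 1001/6561 ≈ 0.15257; E[X] < 1, so R_3(5) > 15.


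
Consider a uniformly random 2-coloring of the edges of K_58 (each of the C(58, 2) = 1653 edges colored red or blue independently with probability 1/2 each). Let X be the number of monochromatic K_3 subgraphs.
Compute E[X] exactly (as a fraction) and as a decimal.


Let X = Σ_S X_S over the C(58, 3) = 30856 subsets S of size 3, where X_S = 1 if the K_3 on S is monochromatic.
For a fixed S, the K_3 on S has C(3, 2) = 3 edges. P[all 3 edges red] = (1/2)^3, and likewise for blue, so P[monochromatic] = 2·(1/2)^3 = 2^{1 − 3} = 1/4.
By linearity of expectation: E[X] = C(58, 3) · 2^{1 − 3} = 30856 · 1/4 = 7714.
Numerically: E[X] ≈ 7714.0000.

E[X] = C(58,3)·2^(1−C(3,2)) = 7714 ≈ 7714.0000.


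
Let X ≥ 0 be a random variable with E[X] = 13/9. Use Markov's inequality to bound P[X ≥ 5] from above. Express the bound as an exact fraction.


μ = E[X] = 13/9, a = 5.
Markov: P[X ≥ 5] ≤ μ/a = (13/9)/5 = 13/45.
Numerically: ≈ 0.289.
(Since a = 5 > μ = 1.444, the bound 13/45 is < 1 and informative.)

P[X ≥ 5] ≤ 13/45 ≈ 0.289.


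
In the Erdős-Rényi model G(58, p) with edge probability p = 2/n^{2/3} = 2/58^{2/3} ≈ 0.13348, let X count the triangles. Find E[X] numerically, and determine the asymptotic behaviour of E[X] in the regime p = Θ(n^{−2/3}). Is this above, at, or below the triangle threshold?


Number of potential triangles: C(58, 3) = 30856.
Each occurs with probability p³ ≈ (0.13348)³ ≈ 2.3781213e-03.
By linearity: E[X] = C(58, 3)·p³ ≈ 30856 · 2.3781213e-03 ≈ 73.37931.
Since α = 2/3 < 1, p = c/n^{2/3} ≫ 1/n is above the triangle threshold p ~ 1/n. Asymptotically E[X] ~ (c³/6)·n^{3(1−α)} = (2³/6)·n^{1} → ∞; triangles are abundant w.h.p.

E[X] ≈ 73.37931; in regime p = Θ(1/n^{2/3}) E[X] diverges (above the triangle threshold p ~ 1/n).


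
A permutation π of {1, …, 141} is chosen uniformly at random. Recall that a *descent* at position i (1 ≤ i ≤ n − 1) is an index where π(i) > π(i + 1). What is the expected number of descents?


Write X = Σ X_I over i = 1, …, 140, with X_I the indicator of one descent.
There are 140 indicators.
For each fixed i, the pair (π(i), π(i+1)) is a uniformly random ordered pair of distinct values from {1, …, 141}; by symmetry P[π(i) > π(i+1)] = 1/2.
By linearity: E[X] = 140 · (1/2) = (141 − 1) · (1/2) = 70 ≈ 70.000000.

E[X] = 70 = 70.000000.


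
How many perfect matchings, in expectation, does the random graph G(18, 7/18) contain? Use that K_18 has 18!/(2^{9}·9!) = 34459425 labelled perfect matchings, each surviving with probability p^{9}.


K_18 has 18!/(2^{9}·9!) = 34459425 labelled perfect matchings.
For each such perfect matching H, let X_H = 1 if all 9 edges of H are present in G. Then P[X_H = 1] = p^{9} = (7/18)^{9} = 40353607/198359290368.
By linearity of expectation: E[X] = Σ_H E[X_H] = 34459425 · p^{9} = 34459425 · 40353607/198359290368 = 17167433257975/2448880128.
Numerically: E[X] ≈ 7010.3.

E[X] = 34459425 · (7/18)^{9} = 17167433257975/2448880128 ≈ 7010.3.


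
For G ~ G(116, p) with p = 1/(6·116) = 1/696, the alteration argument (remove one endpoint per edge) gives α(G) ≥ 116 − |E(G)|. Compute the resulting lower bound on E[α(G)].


E[|E(G)|] = C(116, 2)·p = 6670 · (1/696) = 115/12.
E[α(G)] ≥ n − E[|E(G)|] = 116 − 115/12 = 1277/12.
Numerically: ≈ 106.4167.
(This is only a lower bound; the true E[α(G)] may be larger.)

E[α(G)] ≥ 1277/12 ≈ 106.4167.


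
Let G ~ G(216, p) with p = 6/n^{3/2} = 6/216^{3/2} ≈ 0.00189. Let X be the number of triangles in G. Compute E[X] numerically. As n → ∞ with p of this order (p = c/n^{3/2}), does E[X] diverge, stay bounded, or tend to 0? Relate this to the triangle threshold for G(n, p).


Number of potential triangles: C(216, 3) = 1656360.
Each occurs with probability p³ ≈ (0.00189)³ ≈ 6.751680e-09.
By linearity: E[X] = C(216, 3)·p³ ≈ 1656360 · 6.751680e-09 ≈ 0.0112.
Since α = 3/2 > 1, p = c/n^{3/2} = o(1/n) is below the triangle threshold p ~ 1/n. Asymptotically E[X] ~ (c³/6)·n^{3(1−α)} = (6³/6)·n^{-1.5} → 0, so by Markov's inequality G has no triangles w.h.p.

E[X] ≈ 0.0112; in regime p = Θ(1/n^{3/2}) E[X] tends to 0 (below the triangle threshold p ~ 1/n).


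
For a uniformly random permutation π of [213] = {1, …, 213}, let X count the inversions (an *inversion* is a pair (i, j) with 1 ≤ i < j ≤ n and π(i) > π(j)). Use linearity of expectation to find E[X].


Write X = Σ X_I over the C(213, 2) = 22578 pairs i < j, with X_I the indicator of one inversion.
There are 22578 indicators.
For each fixed pair i < j, the values π(i) and π(j) are two distinct elements of {1, …, 213} in uniformly random order; by symmetry P[π(i) > π(j)] = 1/2.
By linearity: E[X] = 22578 · (1/2) = C(213, 2) · (1/2) = 22578/2 = 11289 ≈ 11289.00000.

E[X] = 11289 = 11289.00000.


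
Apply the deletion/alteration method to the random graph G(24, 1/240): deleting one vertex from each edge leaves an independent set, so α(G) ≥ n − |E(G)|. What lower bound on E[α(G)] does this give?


E[|E(G)|] = C(24, 2)·p = 276 · (1/240) = 23/20.
E[α(G)] ≥ n − E[|E(G)|] = 24 − 23/20 = 457/20.
Numerically: ≈ 22.8500.
(This is only a lower bound; the true E[α(G)] may be larger.)

E[α(G)] ≥ 457/20 ≈ 22.8500.


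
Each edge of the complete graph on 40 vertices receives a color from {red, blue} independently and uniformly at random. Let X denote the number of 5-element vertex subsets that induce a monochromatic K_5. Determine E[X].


Let X = Σ_S X_S over the C(40, 5) = 658008 subsets S of size 5, where X_S = 1 if the K_5 on S is monochromatic.
For a fixed S, the K_5 on S has C(5, 2) = 10 edges. P[all 10 edges red] = (1/2)^10, and likewise for blue, so P[monochromatic] = 2·(1/2)^10 = 2^{1 − 10} = 1/512.
By linearity: E[X] = C(40, 5) · 2^{1 − 10} = 658008 · 1/512 = 82251/64.
Numerically: E[X] ≈ 1285.17188.

E[X] = C(40,5)·2^(1−C(5,2)) = 82251/64 ≈ 1285.17188.


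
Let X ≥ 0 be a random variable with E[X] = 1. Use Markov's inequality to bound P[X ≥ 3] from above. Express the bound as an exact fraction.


μ = E[X] = 1, a = 3.
Markov: P[X ≥ 3] ≤ μ/a = (1)/3 = 1/3.
Numerically: ≈ 0.333.
(Since a = 3 > μ = 1.000, the bound 1/3 is < 1 and informative.)

P[X ≥ 3] ≤ 1/3 ≈ 0.333.


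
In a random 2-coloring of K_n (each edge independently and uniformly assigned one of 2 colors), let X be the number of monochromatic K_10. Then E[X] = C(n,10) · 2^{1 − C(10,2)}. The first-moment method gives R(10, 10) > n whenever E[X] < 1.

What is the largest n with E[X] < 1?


We need C(n, 10) · 2^{1 − 45} < 1, i.e. C(n, 10) < 2^{45 − 1} = 17592186044416.
Check values of n near the boundary:
  n = 97: C(97, 10) = 12576469727536; 12576469727536 < 17592186044416? YES
  n = 98: C(98, 10) = 14005614014756; 14005614014756 < 17592186044416? YES
  n = 99: C(99, 10) = 15579278510796; 15579278510796 < 17592186044416? YES
  n = 100: C(100, 10) = 17310309456440; 17310309456440 < 17592186044416? YES
  n = 101: C(101, 10) = 19212541264840; 19212541264840 < 17592186044416? NO
  n = 102: C(102, 10) = 21300860967540; 21300860967540 < 17592186044416? NO
The largest n with C(n, 10) < 17592186044416 is n = 100 (where E[X] = 2163788682055/2199023255552 ≈ 0.9839772). Hence R(10, 10) > 100, i.e. R(10, 10) ≥ 101.

Largest n = 100; hence R(10, 10) > 100.


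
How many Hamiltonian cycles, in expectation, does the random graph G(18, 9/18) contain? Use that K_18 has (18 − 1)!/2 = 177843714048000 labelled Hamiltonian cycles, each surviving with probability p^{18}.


K_18 has (18 − 1)!/2 = 177843714048000 labelled Hamiltonian cycles.
For each such Hamiltonian cycle H, let X_H = 1 if all 18 edges of H are present in G. Then P[X_H = 1] = p^{18} = (1/2)^{18} = 1/262144.
By linearity of expectation: E[X] = Σ_H E[X_H] = 177843714048000 · p^{18} = 177843714048000 · 1/262144 = 10854718875/16.
Numerically: E[X] ≈ 6.78e+08.

E[X] = 177843714048000 · (1/2)^{18} = 10854718875/16 ≈ 6.78e+08.


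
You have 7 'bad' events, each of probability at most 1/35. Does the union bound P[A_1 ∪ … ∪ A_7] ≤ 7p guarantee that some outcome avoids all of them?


Union bound: P[∪_{i=1}^{7} A_i] ≤ Σ_i P[A_i] ≤ 7·p = 7·(1/35) = 1/5.
Numerically: 1/5 ≈ 0.200000.
Is 1/5 < 1? YES.
Since P[∪ A_i] ≤ 1/5 < 1, the complement has P[∩ A_i^c] ≥ 1 − 1/5 = 4/5 > 0, so some outcome avoids every A_i.

7·p = 1/5 ≈ 0.200000; existence CERTIFIED by the union bound.


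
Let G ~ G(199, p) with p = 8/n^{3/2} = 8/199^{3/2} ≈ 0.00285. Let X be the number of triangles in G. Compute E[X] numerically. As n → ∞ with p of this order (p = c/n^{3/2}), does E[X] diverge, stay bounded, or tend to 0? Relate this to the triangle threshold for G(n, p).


Number of potential triangles: C(199, 3) = 1293699.
Each occurs with probability p³ ≈ (0.00285)³ ≈ 2.31436e-08.
By linearity: E[X] = C(199, 3)·p³ ≈ 1293699 · 2.31436e-08 ≈ 0.030.
Since α = 3/2 > 1, p = c/n^{3/2} = o(1/n) is below the triangle threshold p ~ 1/n. Asymptotically E[X] ~ (c³/6)·n^{3(1−α)} = (8³/6)·n^{-1.5} → 0, so by Markov's inequality G has no triangles w.h.p.

E[X] ≈ 0.030; in regime p = Θ(1/n^{3/2}) E[X] tends to 0 (below the triangle threshold p ~ 1/n).


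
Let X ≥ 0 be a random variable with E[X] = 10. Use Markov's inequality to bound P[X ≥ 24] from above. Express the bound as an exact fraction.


μ = E[X] = 10, a = 24.
Markov: P[X ≥ 24] ≤ μ/a = (10)/24 = 5/12.
Numerically: ≈ 0.4167.
(Since a = 24 > μ = 10.0000, the bound 5/12 is < 1 and informative.)

P[X ≥ 24] ≤ 5/12 ≈ 0.4167.


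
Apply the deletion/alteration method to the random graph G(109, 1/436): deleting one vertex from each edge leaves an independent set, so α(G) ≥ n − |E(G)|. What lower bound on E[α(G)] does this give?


E[|E(G)|] = C(109, 2)·p = 5886 · (1/436) = 27/2.
E[α(G)] ≥ n − E[|E(G)|] = 109 − 27/2 = 191/2.
Numerically: ≈ 95.500.
(This is only a lower bound; the true E[α(G)] may be larger.)

E[α(G)] ≥ 191/2 ≈ 95.500.


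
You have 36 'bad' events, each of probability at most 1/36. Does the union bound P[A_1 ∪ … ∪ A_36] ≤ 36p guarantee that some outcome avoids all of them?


Union bound: P[∪_{i=1}^{36} A_i] ≤ Σ_i P[A_i] ≤ 36·p = 36·(1/36) = 1.
Numerically: 1 ≈ 1.000.
Is 1 < 1? NO.
Since the bound 1 is ≥ 1, the union bound is uninformative here; it does NOT by itself certify existence.

36·p = 1 ≈ 1.000; existence NOT certified by the union bound.


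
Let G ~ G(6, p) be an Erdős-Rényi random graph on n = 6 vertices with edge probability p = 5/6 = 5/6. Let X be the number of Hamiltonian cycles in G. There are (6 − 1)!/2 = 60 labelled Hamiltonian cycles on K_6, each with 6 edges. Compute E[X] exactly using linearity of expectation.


K_6 has (6 − 1)!/2 = 60 labelled Hamiltonian cycles.
For each such Hamiltonian cycle H, let X_H = 1 if all 6 edges of H are present in G. Then P[X_H = 1] = p^{6} = (5/6)^{6} = 15625/46656.
By linearity: E[X] = Σ_H E[X_H] = 60 · p^{6} = 60 · 15625/46656 = 78125/3888.
Numerically: E[X] ≈ 20.09.

E[X] = 60 · (5/6)^{6} = 78125/3888 ≈ 20.09.


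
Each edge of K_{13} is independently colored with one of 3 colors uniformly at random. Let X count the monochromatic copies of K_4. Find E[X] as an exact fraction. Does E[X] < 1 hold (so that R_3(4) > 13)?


E[X] = C(13, 4) · 3^{1 − 6} = 715 · 3^{−5} = 715/243.
As a reduced fraction: E[X] = 715/243 ≈ 2.9424.
Is E[X] < 1? NO.
Since E[X] ≥ 1, the first-moment bound is inconclusive at n = 13; it does NOT by itself certify R_3(4) > 13.

E[X] = 715/243 ≈ 2.9424; E[X] ≥ 1; first-moment method inconclusive here.


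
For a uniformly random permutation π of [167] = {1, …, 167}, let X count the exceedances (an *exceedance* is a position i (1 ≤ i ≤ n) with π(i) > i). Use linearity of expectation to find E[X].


Write X = Σ_{i=1}^{167} X_i, where X_i = 1_{π(i) > i}.
For each fixed i, π(i) is uniform over {1, …, 167} (marginal of a uniform permutation), so P[π(i) > i] = (n − i)/n. Summing: Σ_{i=1}^{167} (n − i)/n = (0 + 1 + … + 166)/167 = 167(167 − 1)/(2·167) = (167 − 1)/2.
Hence E[X] = Σ_{i=1}^{167} (167 − i)/167 = 83 ≈ 83.000.

E[X] = 83 = 83.000.


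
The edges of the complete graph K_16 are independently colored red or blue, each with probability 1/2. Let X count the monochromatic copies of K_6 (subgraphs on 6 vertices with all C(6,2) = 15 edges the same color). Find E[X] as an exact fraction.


Let X = Σ_S X_S over the C(16, 6) = 8008 subsets S of size 6, where X_S = 1 if the K_6 on S is monochromatic.
For a fixed S, the K_6 on S has C(6, 2) = 15 edges. P[all 15 edges red] = (1/2)^15, and likewise for blue, so P[monochromatic] = 2·(1/2)^15 = 2^{1 − 15} = 1/16384.
By linearity: E[X] = C(16, 6) · 2^{1 − 15} = 8008 · 1/16384 = 1001/2048.
Numerically: E[X] ≈ 0.488770.

E[X] = C(16,6)·2^(1−C(6,2)) = 1001/2048 ≈ 0.488770.


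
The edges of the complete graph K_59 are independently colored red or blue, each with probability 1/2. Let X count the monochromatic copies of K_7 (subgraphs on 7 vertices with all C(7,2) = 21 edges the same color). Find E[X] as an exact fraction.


Let X = Σ_S X_S over the C(59, 7) = 341149446 subsets S of size 7, where X_S = 1 if the K_7 on S is monochromatic.
For a fixed S, the K_7 on S has C(7, 2) = 21 edges. P[all 21 edges red] = (1/2)^21, and likewise for blue, so P[monochromatic] = 2·(1/2)^21 = 2^{1 − 21} = 1/1048576.
By linearity of expectation: E[X] = C(59, 7) · 2^{1 − 21} = 341149446 · 1/1048576 = 170574723/524288.
Numerically: E[X] ≈ 325.345.

E[X] = C(59,7)·2^(1−C(7,2)) = 170574723/524288 ≈ 325.345.


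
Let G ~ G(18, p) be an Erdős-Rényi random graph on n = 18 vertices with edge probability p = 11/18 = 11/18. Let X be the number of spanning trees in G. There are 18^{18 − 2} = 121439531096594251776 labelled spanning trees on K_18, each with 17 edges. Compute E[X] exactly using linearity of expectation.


K_18 has 18^{18 − 2} = 121439531096594251776 labelled spanning trees.
For each such spanning tree H, let X_H = 1 if all 17 edges of H are present in G. Then P[X_H = 1] = p^{17} = (11/18)^{17} = 505447028499293771/2185911559738696531968.
Summing the indicators: E[X] = Σ_H E[X_H] = 121439531096594251776 · p^{17} = 121439531096594251776 · 505447028499293771/2185911559738696531968 = 505447028499293771/18.
Numerically: E[X] ≈ 2.808e+16.

E[X] = 121439531096594251776 · (11/18)^{17} = 505447028499293771/18 ≈ 2.808e+16.


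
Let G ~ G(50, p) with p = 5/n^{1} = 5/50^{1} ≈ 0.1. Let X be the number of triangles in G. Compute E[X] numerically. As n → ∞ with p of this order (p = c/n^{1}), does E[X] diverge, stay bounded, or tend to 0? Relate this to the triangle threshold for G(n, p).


Number of potential triangles: C(50, 3) = 19600.
Each occurs with probability p³ ≈ (0.1)³ ≈ 1.00000000e-03.
By linearity: E[X] = C(50, 3)·p³ ≈ 19600 · 1.00000000e-03 ≈ 19.600000.
Here α = 1, so p = 5/n is exactly at the triangle threshold p ~ 1/n. Asymptotically E[X] → c³/6 = 5³/6 = 125/6 ≈ 20.833333, a bounded constant. In this regime the triangle count is asymptotically Poisson(c³/6).

E[X] ≈ 19.600000; in regime p = Θ(1/n^{1}) E[X] stays bounded (at the triangle threshold p ~ 1/n).


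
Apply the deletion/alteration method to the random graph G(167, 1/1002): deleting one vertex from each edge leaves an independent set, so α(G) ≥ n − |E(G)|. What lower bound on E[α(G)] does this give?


E[|E(G)|] = C(167, 2)·p = 13861 · (1/1002) = 83/6.
E[α(G)] ≥ n − E[|E(G)|] = 167 − 83/6 = 919/6.
Numerically: ≈ 153.1667.
(This is only a lower bound; the true E[α(G)] may be larger.)

E[α(G)] ≥ 919/6 ≈ 153.1667.


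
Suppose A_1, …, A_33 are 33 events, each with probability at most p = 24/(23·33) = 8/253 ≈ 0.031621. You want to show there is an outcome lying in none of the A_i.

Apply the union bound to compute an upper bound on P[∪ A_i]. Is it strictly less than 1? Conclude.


Union bound: P[∪_{i=1}^{33} A_i] ≤ Σ_i P[A_i] ≤ 33·p = 33·(8/253) = 24/23.
Numerically: 24/23 ≈ 1.043478.
Is 24/23 < 1? NO.
Since the bound 24/23 is ≥ 1, the union bound is uninformative here; it does NOT by itself certify existence.

33·p = 24/23 ≈ 1.043478; existence NOT certified by the union bound.


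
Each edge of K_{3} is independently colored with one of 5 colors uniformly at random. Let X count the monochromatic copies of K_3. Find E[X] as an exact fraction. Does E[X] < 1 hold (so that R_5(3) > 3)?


E[X] = C(3, 3) · 5^{1 − 3} = 1 · 5^{−2} = 1/25.
As a reduced fraction: E[X] = 1/25 ≈ 0.0400000.
Is E[X] < 1? YES.
Since E[X] < 1, there exists a 5-coloring of K_{3} with no monochromatic K_3; hence R_5(3) > 3.

E[X] = 1/25 ≈ 0.0400000; E[X] < 1, so R_5(3) > 3.


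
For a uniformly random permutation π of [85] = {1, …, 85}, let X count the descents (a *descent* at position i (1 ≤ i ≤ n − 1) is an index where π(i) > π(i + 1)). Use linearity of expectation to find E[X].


Write X = Σ X_I over i = 1, …, 84, with X_I the indicator of one descent.
There are 84 indicators.
For each fixed i, the pair (π(i), π(i+1)) is a uniformly random ordered pair of distinct values from {1, …, 85}; by symmetry P[π(i) > π(i+1)] = 1/2.
By linearity: E[X] = 84 · (1/2) = (85 − 1) · (1/2) = 42 ≈ 42.0000.

E[X] = 42 = 42.0000.
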